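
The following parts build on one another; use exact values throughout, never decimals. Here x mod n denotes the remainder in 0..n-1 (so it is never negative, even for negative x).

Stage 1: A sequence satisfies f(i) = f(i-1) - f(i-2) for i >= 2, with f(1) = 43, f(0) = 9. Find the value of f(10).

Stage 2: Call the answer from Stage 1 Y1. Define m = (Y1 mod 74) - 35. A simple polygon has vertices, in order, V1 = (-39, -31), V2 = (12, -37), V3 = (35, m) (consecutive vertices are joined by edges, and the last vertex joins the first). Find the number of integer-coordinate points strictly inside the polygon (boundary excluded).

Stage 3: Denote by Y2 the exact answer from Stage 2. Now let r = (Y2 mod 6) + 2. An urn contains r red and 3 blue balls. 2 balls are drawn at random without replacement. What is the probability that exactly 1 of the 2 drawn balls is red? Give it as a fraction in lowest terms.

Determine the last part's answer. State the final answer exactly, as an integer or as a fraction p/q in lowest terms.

Stage 1: f(2) = 1*(43) - 1*(9) = 34; iterating: f(2)=34, f(3)=-9, f(4)=-43, f(5)=-34, f(6)=9, f(7)=43, f(8)=34, f(9)=-9, f(10)=-43; answer -43
Stage 2: Y1 = -43; m = -4; cross terms: (-39*-37 - 12*-31)=1815, (12*-4 - 35*-37)=1247, (35*-31 - -39*-4)=-1241; twice the area = |1821| = 1821; area = 1821/2; boundary points = 3 + 1 + 1 = 5; strictly interior points = area - boundary/2 + 1 = 909; answer 909
Stage 3: Y2 = 909; r = 5; total draws C(8,2) = 28; favorable C(5,1)*C(3,1) = 15; P = 15/28; answer 15/28

15/28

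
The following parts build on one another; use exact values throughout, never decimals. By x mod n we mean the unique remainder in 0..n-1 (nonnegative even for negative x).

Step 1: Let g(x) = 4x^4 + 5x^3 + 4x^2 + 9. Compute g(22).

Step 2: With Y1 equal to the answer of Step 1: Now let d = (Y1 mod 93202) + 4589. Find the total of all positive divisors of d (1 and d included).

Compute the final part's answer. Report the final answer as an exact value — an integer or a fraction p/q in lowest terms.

Step 1: 4*(22)^4 + 5*(22)^3 + 4*(22)^2 + 9 = (937024) + (53240) + (1936) + (9) = 992209; answer 992209
Step 2: Y1 = 992209; d = 64778; 64778 = 2 * 7^2 * 661; sigma = (1 + 2) * (1 + 7 + 49) * (1 + 661) = 3 * 57 * 662 = 113202; answer 113202

113202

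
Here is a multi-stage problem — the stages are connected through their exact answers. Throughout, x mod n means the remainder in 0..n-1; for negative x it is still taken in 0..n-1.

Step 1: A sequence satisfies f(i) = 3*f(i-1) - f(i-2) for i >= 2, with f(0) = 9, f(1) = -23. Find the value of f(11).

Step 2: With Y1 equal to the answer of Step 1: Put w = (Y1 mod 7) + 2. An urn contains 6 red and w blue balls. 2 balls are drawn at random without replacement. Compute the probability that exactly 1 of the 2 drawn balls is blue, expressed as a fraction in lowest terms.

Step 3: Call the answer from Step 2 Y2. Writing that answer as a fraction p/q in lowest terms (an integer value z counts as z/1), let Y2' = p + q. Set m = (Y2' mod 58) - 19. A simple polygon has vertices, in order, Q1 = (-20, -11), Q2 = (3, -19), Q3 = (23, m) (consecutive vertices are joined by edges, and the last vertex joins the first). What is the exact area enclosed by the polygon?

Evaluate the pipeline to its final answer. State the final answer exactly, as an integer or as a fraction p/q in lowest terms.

Step 1: f(2) = 3*(-23) - 1*(9) = -78; iterating: f(2)=-78, f(3)=-211, f(4)=-555, f(5)=-1454, f(6)=-3807, f(7)=-9967, f(8)=-26094, f(9)=-68315, f(10)=-178851, f(11)=-468238; answer -468238
Step 2: Y1 = -468238; w = 8; total draws C(14,2) = 91; favorable C(8,1)*C(6,1) = 48; P = 48/91; answer 48/91
Step 3: Y2 = 48/91; threaded value p + q = 139; m = 4; cross terms: (-20*-19 - 3*-11)=413, (3*4 - 23*-19)=449, (23*-11 - -20*4)=-173; twice the area = |689| = 689; area = 689/2; answer 689/2

689/2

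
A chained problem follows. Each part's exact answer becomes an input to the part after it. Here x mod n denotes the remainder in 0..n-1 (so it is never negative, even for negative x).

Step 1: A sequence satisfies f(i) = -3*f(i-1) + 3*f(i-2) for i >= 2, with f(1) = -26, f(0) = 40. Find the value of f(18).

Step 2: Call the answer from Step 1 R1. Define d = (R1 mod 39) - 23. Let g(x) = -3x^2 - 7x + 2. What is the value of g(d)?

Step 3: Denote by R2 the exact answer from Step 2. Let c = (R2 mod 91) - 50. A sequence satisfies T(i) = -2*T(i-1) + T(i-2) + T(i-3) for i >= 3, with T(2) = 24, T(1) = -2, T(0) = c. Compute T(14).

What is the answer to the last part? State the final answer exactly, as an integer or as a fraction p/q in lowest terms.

339376

Step 1: f(2) = -3*(-26) + 3*(40) = 198; iterating: f(2)=198, f(3)=-672, f(4)=2610, f(5)=-9846, f(6)=37368, f(7)=-141642, f(8)=537030, f(9)=-2036016, f(10)=7719138, f(11)=-29265462, f(12)=110953800, f(13)=-420657786, f(14)=1594834758, f(15)=-6046477632, f(16)=22923937170, f(17)=-86911244406, f(18)=329505544728; answer 329505544728
Step 2: R1 = 329505544728; d = -14; -3*(-14)^2 - 7*(-14)^1 + 2 = (-588) + (98) + (2) = -488; answer -488
Step 3: R2 = -488; c = 8; T(3) = -2*(24) + 1*(-2) + 1*(8) = -42; iterating: T(3)=-42, T(4)=106, T(5)=-230, T(6)=524, T(7)=-1172, T(8)=2638, T(9)=-5924, T(10)=13314, T(11)=-29914, T(12)=67218, T(13)=-151036, T(14)=339376; answer 339376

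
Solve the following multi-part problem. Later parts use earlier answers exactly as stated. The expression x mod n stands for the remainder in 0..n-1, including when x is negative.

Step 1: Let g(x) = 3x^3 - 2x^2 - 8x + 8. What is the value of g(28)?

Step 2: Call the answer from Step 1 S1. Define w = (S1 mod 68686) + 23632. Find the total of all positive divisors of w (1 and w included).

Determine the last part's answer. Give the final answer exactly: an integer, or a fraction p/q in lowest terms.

173400

Step 1: 3*(28)^3 - 2*(28)^2 - 8*(28)^1 + 8 = (65856) + (-1568) + (-224) + (8) = 64072; answer 64072
Step 2: S1 = 64072; w = 87704; 87704 = 2^3 * 19 * 577; sigma = (1 + 2 + 4 + 8) * (1 + 19) * (1 + 577) = 15 * 20 * 578 = 173400; answer 173400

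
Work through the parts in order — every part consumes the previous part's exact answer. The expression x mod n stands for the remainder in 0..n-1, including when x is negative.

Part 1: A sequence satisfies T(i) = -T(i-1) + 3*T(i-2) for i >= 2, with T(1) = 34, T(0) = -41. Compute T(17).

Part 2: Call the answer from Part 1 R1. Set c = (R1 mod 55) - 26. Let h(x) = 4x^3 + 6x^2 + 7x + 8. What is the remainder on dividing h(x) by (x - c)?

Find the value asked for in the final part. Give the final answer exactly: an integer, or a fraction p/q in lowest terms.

Part 1: T(2) = -1*(34) + 3*(-41) = -157; iterating: T(2)=-157, T(3)=259, T(4)=-730, T(5)=1507, T(6)=-3697, T(7)=8218, T(8)=-19309, T(9)=43963, T(10)=-101890, T(11)=233779, T(12)=-539449, T(13)=1240786, T(14)=-2859133, T(15)=6581491, T(16)=-15158890, T(17)=34903363; answer 34903363
Part 2: R1 = 34903363; c = 7; remainder = value at the root: 4*(7)^3 + 6*(7)^2 + 7*(7)^1 + 8 = (1372) + (294) + (49) + (8) = 1723; answer 1723

1723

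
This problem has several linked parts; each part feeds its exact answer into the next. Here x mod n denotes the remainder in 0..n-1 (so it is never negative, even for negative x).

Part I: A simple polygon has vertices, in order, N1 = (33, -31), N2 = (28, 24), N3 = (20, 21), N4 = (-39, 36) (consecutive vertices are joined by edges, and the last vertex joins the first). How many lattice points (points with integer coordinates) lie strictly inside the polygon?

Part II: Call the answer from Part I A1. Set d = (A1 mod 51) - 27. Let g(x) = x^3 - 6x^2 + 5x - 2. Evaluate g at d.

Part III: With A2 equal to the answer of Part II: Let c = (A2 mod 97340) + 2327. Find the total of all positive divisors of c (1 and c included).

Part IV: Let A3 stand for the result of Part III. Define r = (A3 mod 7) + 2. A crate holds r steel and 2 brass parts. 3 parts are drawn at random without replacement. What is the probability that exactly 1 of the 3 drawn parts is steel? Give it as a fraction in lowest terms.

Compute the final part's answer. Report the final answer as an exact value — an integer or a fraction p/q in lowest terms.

1/12

Part I: cross terms: (33*24 - 28*-31)=1660, (28*21 - 20*24)=108, (20*36 - -39*21)=1539, (-39*-31 - 33*36)=21; twice the area = |3328| = 3328; area = 1664; boundary points = 5 + 1 + 1 + 1 = 8; strictly interior points = area - boundary/2 + 1 = 1661; answer 1661
Part II: A1 = 1661; d = 2; 1*(2)^3 - 6*(2)^2 + 5*(2)^1 - 2 = (8) + (-24) + (10) + (-2) = -8; answer -8
Part III: A2 = -8; c = 99659; 99659 = 7 * 23 * 619; sigma = (1 + 7) * (1 + 23) * (1 + 619) = 8 * 24 * 620 = 119040; answer 119040
Part IV: A3 = 119040; r = 7; total draws C(9,3) = 84; favorable C(7,1)*C(2,2) = 7; P = 1/12; answer 1/12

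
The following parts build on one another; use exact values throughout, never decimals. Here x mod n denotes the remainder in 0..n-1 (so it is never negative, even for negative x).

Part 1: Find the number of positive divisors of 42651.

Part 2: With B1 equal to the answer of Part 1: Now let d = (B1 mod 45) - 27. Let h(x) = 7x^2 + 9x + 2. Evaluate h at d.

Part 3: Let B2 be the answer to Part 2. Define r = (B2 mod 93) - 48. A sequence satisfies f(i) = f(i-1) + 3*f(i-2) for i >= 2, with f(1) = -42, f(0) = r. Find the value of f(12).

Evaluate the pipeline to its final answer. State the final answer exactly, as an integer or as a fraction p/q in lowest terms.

-266769

Part 1: 42651 = 3^2 * 7 * 677; number of divisors = (2+1) * (1+1) * (1+1) = 12; answer 12
Part 2: B1 = 12; d = -15; 7*(-15)^2 + 9*(-15)^1 + 2 = (1575) + (-135) + (2) = 1442; answer 1442
Part 3: B2 = 1442; r = -1; f(2) = 1*(-42) + 3*(-1) = -45; iterating: f(2)=-45, f(3)=-171, f(4)=-306, f(5)=-819, f(6)=-1737, f(7)=-4194, f(8)=-9405, f(9)=-21987, f(10)=-50202, f(11)=-116163, f(12)=-266769; answer -266769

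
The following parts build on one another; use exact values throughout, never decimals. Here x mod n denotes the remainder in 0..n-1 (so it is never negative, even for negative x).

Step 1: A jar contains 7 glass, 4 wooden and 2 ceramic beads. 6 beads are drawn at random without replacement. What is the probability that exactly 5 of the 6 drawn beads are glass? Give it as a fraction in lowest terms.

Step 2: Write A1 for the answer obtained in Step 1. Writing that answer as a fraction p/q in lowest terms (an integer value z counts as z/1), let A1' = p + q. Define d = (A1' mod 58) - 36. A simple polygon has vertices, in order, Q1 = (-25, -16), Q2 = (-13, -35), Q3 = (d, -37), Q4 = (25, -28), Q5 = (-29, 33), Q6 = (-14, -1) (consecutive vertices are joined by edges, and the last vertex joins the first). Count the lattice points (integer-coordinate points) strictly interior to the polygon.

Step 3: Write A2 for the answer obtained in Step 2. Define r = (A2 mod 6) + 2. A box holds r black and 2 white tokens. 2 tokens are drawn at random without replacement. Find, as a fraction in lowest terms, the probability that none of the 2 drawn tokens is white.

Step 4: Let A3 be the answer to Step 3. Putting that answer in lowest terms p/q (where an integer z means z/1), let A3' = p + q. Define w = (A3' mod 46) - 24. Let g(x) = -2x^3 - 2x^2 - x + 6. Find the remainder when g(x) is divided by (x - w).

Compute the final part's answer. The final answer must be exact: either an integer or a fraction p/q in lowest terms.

211

Step 1: total draws C(13,6) = 1716; favorable C(7,5)*C(6,1) = 126; P = 21/286; answer 21/286
Step 2: A1 = 21/286; threaded value p + q = 307; d = -19; cross terms: (-25*-35 - -13*-16)=667, (-13*-37 - -19*-35)=-184, (-19*-28 - 25*-37)=1457, (25*33 - -29*-28)=13, (-29*-1 - -14*33)=491, (-14*-16 - -25*-1)=199; twice the area = |2643| = 2643; area = 2643/2; boundary points = 1 + 2 + 1 + 1 + 1 + 1 = 7; strictly interior points = area - boundary/2 + 1 = 1319; answer 1319
Step 3: A2 = 1319; r = 7; total draws C(9,2) = 36; favorable C(7,2) = 21; P = 7/12; answer 7/12
Step 4: A3 = 7/12; threaded value p + q = 19; w = -5; remainder = value at the root: -2*(-5)^3 - 2*(-5)^2 - 1*(-5)^1 + 6 = (250) + (-50) + (5) + (6) = 211; answer 211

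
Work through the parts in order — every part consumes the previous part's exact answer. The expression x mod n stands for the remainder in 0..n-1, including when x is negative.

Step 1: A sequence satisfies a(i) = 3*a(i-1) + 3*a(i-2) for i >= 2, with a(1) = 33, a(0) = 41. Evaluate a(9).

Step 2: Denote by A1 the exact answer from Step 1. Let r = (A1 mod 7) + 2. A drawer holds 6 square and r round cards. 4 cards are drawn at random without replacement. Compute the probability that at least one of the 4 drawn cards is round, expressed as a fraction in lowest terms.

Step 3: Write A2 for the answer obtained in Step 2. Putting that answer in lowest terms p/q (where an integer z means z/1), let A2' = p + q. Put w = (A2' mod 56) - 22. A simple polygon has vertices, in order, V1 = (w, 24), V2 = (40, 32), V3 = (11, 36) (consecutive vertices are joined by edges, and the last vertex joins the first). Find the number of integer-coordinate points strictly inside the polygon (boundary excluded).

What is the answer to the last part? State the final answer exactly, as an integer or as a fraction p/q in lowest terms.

Step 1: a(2) = 3*(33) + 3*(41) = 222; iterating: a(2)=222, a(3)=765, a(4)=2961, a(5)=11178, a(6)=42417, a(7)=160785, a(8)=609606, a(9)=2311173; answer 2311173
Step 2: A1 = 2311173; r = 6; total draws C(12,4) = 495; complement C(6,4) = 15; favorable 495 - 15 = 480; P = 32/33; answer 32/33
Step 3: A2 = 32/33; threaded value p + q = 65; w = -13; cross terms: (-13*32 - 40*24)=-1376, (40*36 - 11*32)=1088, (11*24 - -13*36)=732; twice the area = |444| = 444; area = 222; boundary points = 1 + 1 + 12 = 14; strictly interior points = area - boundary/2 + 1 = 216; answer 216

216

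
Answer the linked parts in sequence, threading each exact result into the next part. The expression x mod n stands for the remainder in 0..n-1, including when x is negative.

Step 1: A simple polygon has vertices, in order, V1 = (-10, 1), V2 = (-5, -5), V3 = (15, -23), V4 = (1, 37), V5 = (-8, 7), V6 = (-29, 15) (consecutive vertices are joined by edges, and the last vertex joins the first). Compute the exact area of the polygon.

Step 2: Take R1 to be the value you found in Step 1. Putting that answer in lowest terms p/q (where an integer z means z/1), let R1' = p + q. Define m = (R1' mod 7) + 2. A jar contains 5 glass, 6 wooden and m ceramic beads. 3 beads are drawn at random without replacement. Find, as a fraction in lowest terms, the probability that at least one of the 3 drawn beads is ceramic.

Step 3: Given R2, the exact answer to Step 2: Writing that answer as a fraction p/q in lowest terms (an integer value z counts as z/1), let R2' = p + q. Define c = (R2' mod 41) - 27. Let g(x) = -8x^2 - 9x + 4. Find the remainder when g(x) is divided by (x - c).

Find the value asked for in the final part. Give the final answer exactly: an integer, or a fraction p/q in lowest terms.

Step 1: cross terms: (-10*-5 - -5*1)=55, (-5*-23 - 15*-5)=190, (15*37 - 1*-23)=578, (1*7 - -8*37)=303, (-8*15 - -29*7)=83, (-29*1 - -10*15)=121; twice the area = |1330| = 1330; area = 665; answer 665
Step 2: R1 = 665; threaded value p + q = 666; m = 3; total draws C(14,3) = 364; complement C(11,3) = 165; favorable 364 - 165 = 199; P = 199/364; answer 199/364
Step 3: R2 = 199/364; threaded value p + q = 563; c = 3; remainder = value at the root: -8*(3)^2 - 9*(3)^1 + 4 = (-72) + (-27) + (4) = -95; answer -95

-95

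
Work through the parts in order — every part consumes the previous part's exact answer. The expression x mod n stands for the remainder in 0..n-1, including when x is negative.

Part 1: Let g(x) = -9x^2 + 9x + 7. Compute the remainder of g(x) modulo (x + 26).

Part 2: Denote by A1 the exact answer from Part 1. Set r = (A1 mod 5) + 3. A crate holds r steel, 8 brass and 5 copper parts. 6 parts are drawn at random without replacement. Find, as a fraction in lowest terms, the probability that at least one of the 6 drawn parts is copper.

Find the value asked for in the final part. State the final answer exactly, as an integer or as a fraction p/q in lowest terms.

Part 1: remainder = value at the root: -9*(-26)^2 + 9*(-26)^1 + 7 = (-6084) + (-234) + (7) = -6311; answer -6311
Part 2: A1 = -6311; r = 7; total draws C(20,6) = 38760; complement C(15,6) = 5005; favorable 38760 - 5005 = 33755; P = 6751/7752; answer 6751/7752

6751/7752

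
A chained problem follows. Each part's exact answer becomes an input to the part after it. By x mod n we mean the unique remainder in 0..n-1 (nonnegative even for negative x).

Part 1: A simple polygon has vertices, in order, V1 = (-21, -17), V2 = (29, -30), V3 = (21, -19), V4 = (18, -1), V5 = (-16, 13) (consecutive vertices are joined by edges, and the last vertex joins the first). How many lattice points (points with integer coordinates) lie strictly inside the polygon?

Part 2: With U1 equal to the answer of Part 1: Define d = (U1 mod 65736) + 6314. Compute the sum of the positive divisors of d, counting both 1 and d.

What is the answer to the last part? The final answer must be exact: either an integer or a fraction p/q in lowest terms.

Part 1: cross terms: (-21*-30 - 29*-17)=1123, (29*-19 - 21*-30)=79, (21*-1 - 18*-19)=321, (18*13 - -16*-1)=218, (-16*-17 - -21*13)=545; twice the area = |2286| = 2286; area = 1143; boundary points = 1 + 1 + 3 + 2 + 5 = 12; strictly interior points = area - boundary/2 + 1 = 1138; answer 1138
Part 2: U1 = 1138; d = 7452; 7452 = 2^2 * 3^4 * 23; sigma = (1 + 2 + 4) * (1 + 3 + 9 + 27 + 81) * (1 + 23) = 7 * 121 * 24 = 20328; answer 20328

20328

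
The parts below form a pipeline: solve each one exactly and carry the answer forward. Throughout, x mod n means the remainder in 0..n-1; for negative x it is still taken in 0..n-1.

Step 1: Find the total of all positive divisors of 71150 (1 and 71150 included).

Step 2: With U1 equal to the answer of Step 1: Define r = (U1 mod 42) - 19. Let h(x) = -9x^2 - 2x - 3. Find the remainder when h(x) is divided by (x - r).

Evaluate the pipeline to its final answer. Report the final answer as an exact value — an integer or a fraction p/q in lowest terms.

-1498

Step 1: 71150 = 2 * 5^2 * 1423; sigma = (1 + 2) * (1 + 5 + 25) * (1 + 1423) = 3 * 31 * 1424 = 132432; answer 132432
Step 2: U1 = 132432; r = -13; remainder = value at the root: -9*(-13)^2 - 2*(-13)^1 - 3 = (-1521) + (26) + (-3) = -1498; answer -1498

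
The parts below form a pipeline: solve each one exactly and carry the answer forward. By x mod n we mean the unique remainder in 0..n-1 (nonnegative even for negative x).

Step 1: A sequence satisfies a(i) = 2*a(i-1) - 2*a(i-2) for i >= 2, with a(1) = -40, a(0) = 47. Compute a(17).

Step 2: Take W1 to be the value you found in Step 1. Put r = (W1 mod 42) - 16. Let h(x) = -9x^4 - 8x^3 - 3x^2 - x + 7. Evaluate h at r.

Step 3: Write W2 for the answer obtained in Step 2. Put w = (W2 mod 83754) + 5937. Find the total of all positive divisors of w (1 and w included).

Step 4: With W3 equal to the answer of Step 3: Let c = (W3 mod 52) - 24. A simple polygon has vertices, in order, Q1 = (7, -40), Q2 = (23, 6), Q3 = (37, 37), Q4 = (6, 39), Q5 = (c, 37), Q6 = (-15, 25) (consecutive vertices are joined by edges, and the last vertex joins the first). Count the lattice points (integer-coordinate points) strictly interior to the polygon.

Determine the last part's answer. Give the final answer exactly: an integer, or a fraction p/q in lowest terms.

2087

Step 1: a(2) = 2*(-40) - 2*(47) = -174; iterating: a(2)=-174, a(3)=-268, a(4)=-188, a(5)=160, a(6)=696, a(7)=1072, a(8)=752, a(9)=-640, a(10)=-2784, a(11)=-4288, a(12)=-3008, a(13)=2560, a(14)=11136, a(15)=17152, a(16)=12032, a(17)=-10240; answer -10240
Step 2: W1 = -10240; r = -8; -9*(-8)^4 - 8*(-8)^3 - 3*(-8)^2 - 1*(-8)^1 + 7 = (-36864) + (4096) + (-192) + (8) + (7) = -32945; answer -32945
Step 3: W2 = -32945; w = 56746; 56746 = 2 * 17 * 1669; sigma = (1 + 2) * (1 + 17) * (1 + 1669) = 3 * 18 * 1670 = 90180; answer 90180
Step 4: W3 = 90180; c = -12; cross terms: (7*6 - 23*-40)=962, (23*37 - 37*6)=629, (37*39 - 6*37)=1221, (6*37 - -12*39)=690, (-12*25 - -15*37)=255, (-15*-40 - 7*25)=425; twice the area = |4182| = 4182; area = 2091; boundary points = 2 + 1 + 1 + 2 + 3 + 1 = 10; strictly interior points = area - boundary/2 + 1 = 2087; answer 2087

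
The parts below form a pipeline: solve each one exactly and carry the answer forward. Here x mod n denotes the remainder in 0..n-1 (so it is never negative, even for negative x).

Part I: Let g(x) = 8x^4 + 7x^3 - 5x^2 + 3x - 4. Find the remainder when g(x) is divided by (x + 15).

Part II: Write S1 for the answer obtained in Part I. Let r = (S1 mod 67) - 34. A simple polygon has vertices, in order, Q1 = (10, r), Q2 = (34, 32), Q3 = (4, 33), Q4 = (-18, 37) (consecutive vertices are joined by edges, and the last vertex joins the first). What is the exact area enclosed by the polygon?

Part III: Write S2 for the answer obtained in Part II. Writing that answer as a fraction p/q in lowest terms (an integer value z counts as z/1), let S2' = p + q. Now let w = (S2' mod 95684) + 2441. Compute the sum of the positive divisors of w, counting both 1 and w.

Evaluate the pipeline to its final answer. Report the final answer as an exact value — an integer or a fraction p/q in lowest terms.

4560

Part I: remainder = value at the root: 8*(-15)^4 + 7*(-15)^3 - 5*(-15)^2 + 3*(-15)^1 - 4 = (405000) + (-23625) + (-1125) + (-45) + (-4) = 380201; answer 380201
Part II: S1 = 380201; r = 9; cross terms: (10*32 - 34*9)=14, (34*33 - 4*32)=994, (4*37 - -18*33)=742, (-18*9 - 10*37)=-532; twice the area = |1218| = 1218; area = 609; answer 609
Part III: S2 = 609; threaded value p + q = 610; w = 3051; 3051 = 3^3 * 113; sigma = (1 + 3 + 9 + 27) * (1 + 113) = 40 * 114 = 4560; answer 4560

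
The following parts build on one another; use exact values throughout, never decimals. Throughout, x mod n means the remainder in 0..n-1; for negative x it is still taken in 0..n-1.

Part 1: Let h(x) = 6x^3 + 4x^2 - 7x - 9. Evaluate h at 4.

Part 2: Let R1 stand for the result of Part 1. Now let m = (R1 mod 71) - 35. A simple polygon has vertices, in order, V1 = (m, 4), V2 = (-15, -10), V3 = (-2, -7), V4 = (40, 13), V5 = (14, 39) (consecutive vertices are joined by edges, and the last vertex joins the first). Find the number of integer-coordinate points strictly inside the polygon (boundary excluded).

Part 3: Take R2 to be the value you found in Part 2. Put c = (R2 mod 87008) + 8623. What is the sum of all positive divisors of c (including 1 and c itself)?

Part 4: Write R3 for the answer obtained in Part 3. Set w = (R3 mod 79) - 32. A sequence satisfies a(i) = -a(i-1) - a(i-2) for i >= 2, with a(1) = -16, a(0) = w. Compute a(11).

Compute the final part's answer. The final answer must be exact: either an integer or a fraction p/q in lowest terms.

46

Part 1: 6*(4)^3 + 4*(4)^2 - 7*(4)^1 - 9 = (384) + (64) + (-28) + (-9) = 411; answer 411
Part 2: R1 = 411; m = 21; cross terms: (21*-10 - -15*4)=-150, (-15*-7 - -2*-10)=85, (-2*13 - 40*-7)=254, (40*39 - 14*13)=1378, (14*4 - 21*39)=-763; twice the area = |804| = 804; area = 402; boundary points = 2 + 1 + 2 + 26 + 7 = 38; strictly interior points = area - boundary/2 + 1 = 384; answer 384
Part 3: R2 = 384; c = 9007; 9007 is prime, so its only divisors are 1 and 9007; sigma = 1 + 9007 = 9008; answer 9008
Part 4: R3 = 9008; w = -30; a(2) = -1*(-16) - 1*(-30) = 46; iterating: a(2)=46, a(3)=-30, a(4)=-16, a(5)=46, a(6)=-30, a(7)=-16, a(8)=46, a(9)=-30, a(10)=-16, a(11)=46; answer 46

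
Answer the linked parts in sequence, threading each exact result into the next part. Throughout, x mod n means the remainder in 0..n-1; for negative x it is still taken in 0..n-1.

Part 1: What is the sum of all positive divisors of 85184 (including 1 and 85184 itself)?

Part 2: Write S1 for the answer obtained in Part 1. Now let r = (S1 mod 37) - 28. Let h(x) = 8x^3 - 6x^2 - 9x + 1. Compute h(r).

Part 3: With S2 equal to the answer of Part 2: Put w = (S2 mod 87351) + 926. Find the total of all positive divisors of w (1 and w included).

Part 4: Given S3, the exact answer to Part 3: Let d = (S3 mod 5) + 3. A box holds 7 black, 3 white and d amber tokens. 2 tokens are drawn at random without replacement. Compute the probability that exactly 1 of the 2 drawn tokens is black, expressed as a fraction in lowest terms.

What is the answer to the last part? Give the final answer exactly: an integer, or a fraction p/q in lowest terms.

7/13

Part 1: 85184 = 2^6 * 11^3; sigma = (1 + 2 + 4 + 8 + 16 + 32 + 64) * (1 + 11 + 121 + 1331) = 127 * 1464 = 185928; answer 185928
Part 2: S1 = 185928; r = -25; 8*(-25)^3 - 6*(-25)^2 - 9*(-25)^1 + 1 = (-125000) + (-3750) + (225) + (1) = -128524; answer -128524
Part 3: S2 = -128524; w = 47104; 47104 = 2^11 * 23; sigma = (1 + 2 + 4 + 8 + 16 + 32 + 64 + 128 + 256 + 512 + 1024 + 2048) * (1 + 23) = 4095 * 24 = 98280; answer 98280
Part 4: S3 = 98280; d = 3; total draws C(13,2) = 78; favorable C(7,1)*C(6,1) = 42; P = 7/13; answer 7/13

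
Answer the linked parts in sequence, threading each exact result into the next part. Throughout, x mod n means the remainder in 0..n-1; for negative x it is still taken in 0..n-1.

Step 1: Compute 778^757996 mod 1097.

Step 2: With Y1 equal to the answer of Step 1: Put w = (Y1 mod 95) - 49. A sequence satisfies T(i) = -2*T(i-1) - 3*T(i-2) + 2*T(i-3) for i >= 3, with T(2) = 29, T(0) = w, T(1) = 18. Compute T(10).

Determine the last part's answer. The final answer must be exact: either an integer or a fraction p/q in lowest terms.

24949

Step 1: squarings mod 1097: 778^1=778, 778^2=837, 778^4=683, 778^8=264, 778^16=585, 778^32=1058, 778^64=424, 778^128=965, 778^256=969, 778^512=1026, 778^1024=653, 778^2048=773, 778^4096=761, 778^8192=1002, 778^16384=249, 778^32768=569, 778^65536=146, 778^131072=473, 778^262144=1038, 778^524288=190; 778^757996 = 778^4 * 778^8 * 778^32 * 778^64 * 778^128 * 778^4096 * 778^32768 * 778^65536 * 778^131072 * 778^524288 = 214 (mod 1097); answer 214
Step 2: Y1 = 214; w = -25; T(3) = -2*(29) - 3*(18) + 2*(-25) = -162; iterating: T(3)=-162, T(4)=273, T(5)=-2, T(6)=-1139, T(7)=2830, T(8)=-2247, T(9)=-6274, T(10)=24949; answer 24949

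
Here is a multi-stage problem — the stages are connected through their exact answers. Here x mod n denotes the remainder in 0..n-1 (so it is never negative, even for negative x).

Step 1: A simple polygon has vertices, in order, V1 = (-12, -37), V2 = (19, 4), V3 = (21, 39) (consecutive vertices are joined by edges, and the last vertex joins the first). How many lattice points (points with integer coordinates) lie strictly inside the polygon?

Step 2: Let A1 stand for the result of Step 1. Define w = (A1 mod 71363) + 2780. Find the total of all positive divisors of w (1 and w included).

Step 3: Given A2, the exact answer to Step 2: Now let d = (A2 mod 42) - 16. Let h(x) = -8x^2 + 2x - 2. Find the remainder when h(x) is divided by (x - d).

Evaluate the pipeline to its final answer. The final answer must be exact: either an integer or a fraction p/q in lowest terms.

-822

Step 1: cross terms: (-12*4 - 19*-37)=655, (19*39 - 21*4)=657, (21*-37 - -12*39)=-309; twice the area = |1003| = 1003; area = 1003/2; boundary points = 1 + 1 + 1 = 3; strictly interior points = area - boundary/2 + 1 = 501; answer 501
Step 2: A1 = 501; w = 3281; 3281 = 17 * 193; sigma = (1 + 17) * (1 + 193) = 18 * 194 = 3492; answer 3492
Step 3: A2 = 3492; d = -10; remainder = value at the root: -8*(-10)^2 + 2*(-10)^1 - 2 = (-800) + (-20) + (-2) = -822; answer -822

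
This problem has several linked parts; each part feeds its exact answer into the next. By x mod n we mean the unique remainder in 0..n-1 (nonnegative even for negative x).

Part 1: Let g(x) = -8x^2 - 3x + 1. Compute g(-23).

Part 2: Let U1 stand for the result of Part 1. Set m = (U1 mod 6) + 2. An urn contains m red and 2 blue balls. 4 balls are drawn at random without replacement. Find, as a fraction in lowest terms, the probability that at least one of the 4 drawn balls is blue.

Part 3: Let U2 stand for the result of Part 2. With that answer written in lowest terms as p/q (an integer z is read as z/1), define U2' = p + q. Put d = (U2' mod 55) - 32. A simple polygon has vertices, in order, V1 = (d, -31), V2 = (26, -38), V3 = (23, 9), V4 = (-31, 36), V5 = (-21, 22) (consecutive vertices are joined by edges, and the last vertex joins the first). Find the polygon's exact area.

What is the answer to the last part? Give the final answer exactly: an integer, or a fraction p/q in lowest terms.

1963

Part 1: -8*(-23)^2 - 3*(-23)^1 + 1 = (-4232) + (69) + (1) = -4162; answer -4162
Part 2: U1 = -4162; m = 4; total draws C(6,4) = 15; complement C(4,4) = 1; favorable 15 - 1 = 14; P = 14/15; answer 14/15
Part 3: U2 = 14/15; threaded value p + q = 29; d = -3; cross terms: (-3*-38 - 26*-31)=920, (26*9 - 23*-38)=1108, (23*36 - -31*9)=1107, (-31*22 - -21*36)=74, (-21*-31 - -3*22)=717; twice the area = |3926| = 3926; area = 1963; answer 1963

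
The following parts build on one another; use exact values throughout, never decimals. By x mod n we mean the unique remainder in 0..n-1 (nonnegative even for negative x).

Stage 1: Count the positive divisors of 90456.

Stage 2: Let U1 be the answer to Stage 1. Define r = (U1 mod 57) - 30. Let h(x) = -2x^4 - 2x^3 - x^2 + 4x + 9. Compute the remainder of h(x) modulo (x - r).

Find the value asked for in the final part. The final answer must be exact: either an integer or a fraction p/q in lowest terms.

-71587

Stage 1: 90456 = 2^3 * 3 * 3769; number of divisors = (3+1) * (1+1) * (1+1) = 16; answer 16
Stage 2: U1 = 16; r = -14; remainder = value at the root: -2*(-14)^4 - 2*(-14)^3 - 1*(-14)^2 + 4*(-14)^1 + 9 = (-76832) + (5488) + (-196) + (-56) + (9) = -71587; answer -71587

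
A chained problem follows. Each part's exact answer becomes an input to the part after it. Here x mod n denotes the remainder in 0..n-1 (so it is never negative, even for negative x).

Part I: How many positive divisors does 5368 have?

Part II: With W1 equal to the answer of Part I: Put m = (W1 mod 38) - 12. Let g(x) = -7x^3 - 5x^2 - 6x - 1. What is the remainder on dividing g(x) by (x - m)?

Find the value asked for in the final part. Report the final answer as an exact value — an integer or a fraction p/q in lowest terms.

-553

Part I: 5368 = 2^3 * 11 * 61; number of divisors = (3+1) * (1+1) * (1+1) = 16; answer 16
Part II: W1 = 16; m = 4; remainder = value at the root: -7*(4)^3 - 5*(4)^2 - 6*(4)^1 - 1 = (-448) + (-80) + (-24) + (-1) = -553; answer -553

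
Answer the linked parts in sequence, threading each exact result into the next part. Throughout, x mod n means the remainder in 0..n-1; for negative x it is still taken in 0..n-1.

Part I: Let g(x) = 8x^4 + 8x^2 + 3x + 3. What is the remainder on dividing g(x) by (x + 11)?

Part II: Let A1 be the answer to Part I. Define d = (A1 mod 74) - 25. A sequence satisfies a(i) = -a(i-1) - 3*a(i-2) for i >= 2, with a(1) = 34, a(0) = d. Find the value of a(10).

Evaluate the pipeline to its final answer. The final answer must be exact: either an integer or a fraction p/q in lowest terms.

Part I: remainder = value at the root: 8*(-11)^4 + 8*(-11)^2 + 3*(-11)^1 + 3 = (117128) + (968) + (-33) + (3) = 118066; answer 118066
Part II: A1 = 118066; d = 11; a(2) = -1*(34) - 3*(11) = -67; iterating: a(2)=-67, a(3)=-35, a(4)=236, a(5)=-131, a(6)=-577, a(7)=970, a(8)=761, a(9)=-3671, a(10)=1388; answer 1388

1388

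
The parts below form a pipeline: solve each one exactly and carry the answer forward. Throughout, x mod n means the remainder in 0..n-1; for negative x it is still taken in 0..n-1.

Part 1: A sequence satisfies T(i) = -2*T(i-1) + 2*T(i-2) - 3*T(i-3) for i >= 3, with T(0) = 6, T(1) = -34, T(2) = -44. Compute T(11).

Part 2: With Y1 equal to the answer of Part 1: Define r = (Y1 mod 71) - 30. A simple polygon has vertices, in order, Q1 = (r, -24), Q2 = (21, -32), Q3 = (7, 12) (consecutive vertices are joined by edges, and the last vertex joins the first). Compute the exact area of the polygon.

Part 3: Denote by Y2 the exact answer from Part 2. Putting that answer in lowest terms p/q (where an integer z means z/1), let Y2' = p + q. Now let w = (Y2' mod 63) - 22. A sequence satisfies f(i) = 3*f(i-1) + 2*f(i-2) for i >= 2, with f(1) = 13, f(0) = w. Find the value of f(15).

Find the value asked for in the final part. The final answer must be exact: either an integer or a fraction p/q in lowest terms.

Part 1: T(3) = -2*(-44) + 2*(-34) - 3*(6) = 2; iterating: T(3)=2, T(4)=10, T(5)=116, T(6)=-218, T(7)=638, T(8)=-2060, T(9)=6050, T(10)=-18134, T(11)=54548; answer 54548
Part 2: Y1 = 54548; r = -10; cross terms: (-10*-32 - 21*-24)=824, (21*12 - 7*-32)=476, (7*-24 - -10*12)=-48; twice the area = |1252| = 1252; area = 626; answer 626
Part 3: Y2 = 626; threaded value p + q = 627; w = 38; f(2) = 3*(13) + 2*(38) = 115; iterating: f(2)=115, f(3)=371, f(4)=1343, f(5)=4771, f(6)=16999, f(7)=60539, f(8)=215615, f(9)=767923, f(10)=2734999, f(11)=9740843, f(12)=34692527, f(13)=123559267, f(14)=440062855, f(15)=1567307099; answer 1567307099

1567307099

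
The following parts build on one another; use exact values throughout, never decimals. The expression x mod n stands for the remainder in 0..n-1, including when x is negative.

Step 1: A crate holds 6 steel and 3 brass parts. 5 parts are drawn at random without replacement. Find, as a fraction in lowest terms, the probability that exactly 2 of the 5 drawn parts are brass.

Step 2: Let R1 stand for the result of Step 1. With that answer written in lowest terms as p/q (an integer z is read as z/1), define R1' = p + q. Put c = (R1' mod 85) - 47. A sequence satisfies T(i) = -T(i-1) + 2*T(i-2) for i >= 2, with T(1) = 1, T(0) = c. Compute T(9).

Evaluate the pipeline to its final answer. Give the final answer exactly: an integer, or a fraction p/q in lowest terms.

Step 1: total draws C(9,5) = 126; favorable C(3,2)*C(6,3) = 60; P = 10/21; answer 10/21
Step 2: R1 = 10/21; threaded value p + q = 31; c = -16; T(2) = -1*(1) + 2*(-16) = -33; iterating: T(2)=-33, T(3)=35, T(4)=-101, T(5)=171, T(6)=-373, T(7)=715, T(8)=-1461, T(9)=2891; answer 2891

2891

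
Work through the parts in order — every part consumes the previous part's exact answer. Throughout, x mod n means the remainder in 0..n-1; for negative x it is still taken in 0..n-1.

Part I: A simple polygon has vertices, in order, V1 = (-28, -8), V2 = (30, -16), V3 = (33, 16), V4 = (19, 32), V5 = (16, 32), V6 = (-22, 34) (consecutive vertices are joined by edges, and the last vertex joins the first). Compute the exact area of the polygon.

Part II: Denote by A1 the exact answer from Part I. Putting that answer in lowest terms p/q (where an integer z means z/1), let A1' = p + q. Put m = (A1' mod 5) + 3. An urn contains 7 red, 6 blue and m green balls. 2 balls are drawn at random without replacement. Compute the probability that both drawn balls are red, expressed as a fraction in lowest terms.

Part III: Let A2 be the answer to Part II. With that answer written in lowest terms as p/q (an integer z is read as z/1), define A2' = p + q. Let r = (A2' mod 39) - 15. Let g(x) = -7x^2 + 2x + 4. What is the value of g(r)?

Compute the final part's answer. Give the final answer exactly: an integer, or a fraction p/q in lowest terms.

Part I: cross terms: (-28*-16 - 30*-8)=688, (30*16 - 33*-16)=1008, (33*32 - 19*16)=752, (19*32 - 16*32)=96, (16*34 - -22*32)=1248, (-22*-8 - -28*34)=1128; twice the area = |4920| = 4920; area = 2460; answer 2460
Part II: A1 = 2460; threaded value p + q = 2461; m = 4; total draws C(17,2) = 136; favorable C(7,2) = 21; P = 21/136; answer 21/136
Part III: A2 = 21/136; threaded value p + q = 157; r = -14; -7*(-14)^2 + 2*(-14)^1 + 4 = (-1372) + (-28) + (4) = -1396; answer -1396

-1396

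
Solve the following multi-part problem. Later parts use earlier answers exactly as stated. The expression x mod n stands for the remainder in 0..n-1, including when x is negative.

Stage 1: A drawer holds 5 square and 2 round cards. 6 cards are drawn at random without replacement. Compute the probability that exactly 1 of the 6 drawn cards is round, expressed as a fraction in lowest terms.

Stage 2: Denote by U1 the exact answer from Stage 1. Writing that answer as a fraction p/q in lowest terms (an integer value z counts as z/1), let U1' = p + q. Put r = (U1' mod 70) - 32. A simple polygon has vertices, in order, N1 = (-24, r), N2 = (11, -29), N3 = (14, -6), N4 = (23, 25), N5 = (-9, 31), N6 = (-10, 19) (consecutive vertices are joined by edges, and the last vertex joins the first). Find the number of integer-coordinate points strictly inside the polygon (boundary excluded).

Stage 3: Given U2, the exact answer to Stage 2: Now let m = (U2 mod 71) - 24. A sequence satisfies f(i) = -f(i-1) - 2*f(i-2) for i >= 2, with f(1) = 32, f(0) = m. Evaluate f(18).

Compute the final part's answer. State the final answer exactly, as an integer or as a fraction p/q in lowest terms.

Stage 1: total draws C(7,6) = 7; favorable C(2,1)*C(5,5) = 2; P = 2/7; answer 2/7
Stage 2: U1 = 2/7; threaded value p + q = 9; r = -23; cross terms: (-24*-29 - 11*-23)=949, (11*-6 - 14*-29)=340, (14*25 - 23*-6)=488, (23*31 - -9*25)=938, (-9*19 - -10*31)=139, (-10*-23 - -24*19)=686; twice the area = |3540| = 3540; area = 1770; boundary points = 1 + 1 + 1 + 2 + 1 + 14 = 20; strictly interior points = area - boundary/2 + 1 = 1761; answer 1761
Stage 3: U2 = 1761; m = 33; f(2) = -1*(32) - 2*(33) = -98; iterating: f(2)=-98, f(3)=34, f(4)=162, f(5)=-230, f(6)=-94, f(7)=554, f(8)=-366, f(9)=-742, f(10)=1474, f(11)=10, f(12)=-2958, f(13)=2938, f(14)=2978, f(15)=-8854, f(16)=2898, f(17)=14810, f(18)=-20606; answer -20606

-20606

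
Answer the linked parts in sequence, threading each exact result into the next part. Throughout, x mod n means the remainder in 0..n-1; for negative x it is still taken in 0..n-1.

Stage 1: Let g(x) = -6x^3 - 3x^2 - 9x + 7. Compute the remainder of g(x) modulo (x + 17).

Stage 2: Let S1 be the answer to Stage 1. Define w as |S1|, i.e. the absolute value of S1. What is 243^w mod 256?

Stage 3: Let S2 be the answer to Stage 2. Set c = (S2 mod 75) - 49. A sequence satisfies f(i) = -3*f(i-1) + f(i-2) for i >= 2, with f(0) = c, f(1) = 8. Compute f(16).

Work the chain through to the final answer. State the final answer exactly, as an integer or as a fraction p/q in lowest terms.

Stage 1: remainder = value at the root: -6*(-17)^3 - 3*(-17)^2 - 9*(-17)^1 + 7 = (29478) + (-867) + (153) + (7) = 28771; answer 28771
Stage 2: S1 = 28771; w = 28771; squarings mod 256: 243^1=243, 243^2=169, 243^4=145, 243^8=33, 243^16=65, 243^32=129, 243^64=1, 243^128=1, 243^256=1, 243^512=1, 243^1024=1, 243^2048=1, 243^4096=1, 243^8192=1, 243^16384=1; 243^28771 = 243^1 * 243^2 * 243^32 * 243^64 * 243^4096 * 243^8192 * 243^16384 = 235 (mod 256); answer 235
Stage 3: S2 = 235; c = -39; f(2) = -3*(8) + 1*(-39) = -63; iterating: f(2)=-63, f(3)=197, f(4)=-654, f(5)=2159, f(6)=-7131, f(7)=23552, f(8)=-77787, f(9)=256913, f(10)=-848526, f(11)=2802491, f(12)=-9255999, f(13)=30570488, f(14)=-100967463, f(15)=333472877, f(16)=-1101386094; answer -1101386094

-1101386094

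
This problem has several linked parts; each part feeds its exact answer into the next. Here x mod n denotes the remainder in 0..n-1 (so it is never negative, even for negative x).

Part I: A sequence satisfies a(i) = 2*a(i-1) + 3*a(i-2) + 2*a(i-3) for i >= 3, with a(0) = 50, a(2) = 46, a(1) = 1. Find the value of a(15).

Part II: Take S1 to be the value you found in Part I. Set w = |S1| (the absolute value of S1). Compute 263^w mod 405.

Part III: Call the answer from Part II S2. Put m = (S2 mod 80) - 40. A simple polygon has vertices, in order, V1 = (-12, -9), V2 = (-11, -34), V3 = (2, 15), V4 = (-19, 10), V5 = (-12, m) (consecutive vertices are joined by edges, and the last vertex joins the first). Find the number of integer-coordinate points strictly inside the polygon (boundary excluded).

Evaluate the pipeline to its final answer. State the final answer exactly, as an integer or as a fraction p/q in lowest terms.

Part I: a(3) = 2*(46) + 3*(1) + 2*(50) = 195; iterating: a(3)=195, a(4)=530, a(5)=1737, a(6)=5454, a(7)=17179, a(8)=54194, a(9)=170833, a(10)=538606, a(11)=1698099, a(12)=5353682, a(13)=16878873, a(14)=53214990, a(15)=167773963; answer 167773963
Part II: S1 = 167773963; w = 167773963; squarings mod 405: 263^1=263, 263^2=319, 263^4=106, 263^8=301, 263^16=286, 263^32=391, 263^64=196, 263^128=346, 263^256=241, 263^512=166, 263^1024=16, 263^2048=256, 263^4096=331, 263^8192=211, 263^16384=376, 263^32768=31, 263^65536=151, 263^131072=121, 263^262144=61, 263^524288=76, 263^1048576=106, 263^2097152=301, 263^4194304=286, 263^8388608=391, 263^16777216=196, 263^33554432=346, 263^67108864=241, 263^134217728=166; 263^167773963 = 263^1 * 263^2 * 263^8 * 263^256 * 263^512 * 263^1024 * 263^33554432 * 263^134217728 = 2 (mod 405); answer 2
Part III: S2 = 2; m = -38; cross terms: (-12*-34 - -11*-9)=309, (-11*15 - 2*-34)=-97, (2*10 - -19*15)=305, (-19*-38 - -12*10)=842, (-12*-9 - -12*-38)=-348; twice the area = |1011| = 1011; area = 1011/2; boundary points = 1 + 1 + 1 + 1 + 29 = 33; strictly interior points = area - boundary/2 + 1 = 490; answer 490

490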